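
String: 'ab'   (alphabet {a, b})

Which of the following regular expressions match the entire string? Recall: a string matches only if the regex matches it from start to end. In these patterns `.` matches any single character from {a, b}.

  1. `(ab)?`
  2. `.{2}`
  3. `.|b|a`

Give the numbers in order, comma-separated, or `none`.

1 → match
2 → match
3 → no match

1, 2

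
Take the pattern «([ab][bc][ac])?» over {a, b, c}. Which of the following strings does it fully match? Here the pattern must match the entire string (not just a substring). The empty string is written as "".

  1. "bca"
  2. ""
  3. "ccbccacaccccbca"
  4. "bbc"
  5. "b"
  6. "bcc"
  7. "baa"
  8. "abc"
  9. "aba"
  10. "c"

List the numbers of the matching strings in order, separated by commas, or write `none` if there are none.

1 → match
2 → match
3 → no match
4 → match
5 → no match
6 → match
7 → no match
8 → match
9 → match
10 → no match

1, 2, 4, 6, 8, 9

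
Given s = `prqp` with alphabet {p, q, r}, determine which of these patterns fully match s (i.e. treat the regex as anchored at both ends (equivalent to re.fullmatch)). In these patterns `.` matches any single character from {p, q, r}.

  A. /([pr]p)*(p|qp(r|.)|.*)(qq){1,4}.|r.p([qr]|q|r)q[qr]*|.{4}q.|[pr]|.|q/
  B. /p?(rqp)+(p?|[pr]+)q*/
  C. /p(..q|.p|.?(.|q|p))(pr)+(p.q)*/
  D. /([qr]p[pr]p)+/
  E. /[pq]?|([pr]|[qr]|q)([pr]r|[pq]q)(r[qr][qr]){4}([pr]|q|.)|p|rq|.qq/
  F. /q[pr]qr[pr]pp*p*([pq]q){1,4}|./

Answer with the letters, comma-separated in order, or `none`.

A → no match
B → match
C → no match
D → no match
E → no match
F → no match

B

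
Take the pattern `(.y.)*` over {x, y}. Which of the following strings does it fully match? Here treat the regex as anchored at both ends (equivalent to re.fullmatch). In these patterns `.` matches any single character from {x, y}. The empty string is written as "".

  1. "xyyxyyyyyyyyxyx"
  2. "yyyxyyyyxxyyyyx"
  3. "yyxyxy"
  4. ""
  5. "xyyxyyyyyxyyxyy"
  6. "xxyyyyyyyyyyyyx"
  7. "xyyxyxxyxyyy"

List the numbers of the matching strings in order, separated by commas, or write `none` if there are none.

1, 2, 4, 5, 7

1 → match
2 → match
3 → no match
4 → match
5 → match
6 → no match
7 → match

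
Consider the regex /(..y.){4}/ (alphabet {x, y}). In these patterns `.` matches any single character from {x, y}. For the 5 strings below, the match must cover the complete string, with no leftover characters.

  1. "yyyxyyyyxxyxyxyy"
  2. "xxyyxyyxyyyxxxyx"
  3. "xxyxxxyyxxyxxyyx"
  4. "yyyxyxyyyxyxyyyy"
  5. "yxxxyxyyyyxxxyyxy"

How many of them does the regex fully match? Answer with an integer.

4

1 → match
2 → match
3 → match
4 → match
5 → no match
Total matched: 4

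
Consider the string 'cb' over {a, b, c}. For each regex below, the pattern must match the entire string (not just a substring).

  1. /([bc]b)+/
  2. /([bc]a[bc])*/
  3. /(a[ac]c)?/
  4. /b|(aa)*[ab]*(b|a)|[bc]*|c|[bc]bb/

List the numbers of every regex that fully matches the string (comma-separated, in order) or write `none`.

1, 4

1 → match
2 → no match
3 → no match
4 → match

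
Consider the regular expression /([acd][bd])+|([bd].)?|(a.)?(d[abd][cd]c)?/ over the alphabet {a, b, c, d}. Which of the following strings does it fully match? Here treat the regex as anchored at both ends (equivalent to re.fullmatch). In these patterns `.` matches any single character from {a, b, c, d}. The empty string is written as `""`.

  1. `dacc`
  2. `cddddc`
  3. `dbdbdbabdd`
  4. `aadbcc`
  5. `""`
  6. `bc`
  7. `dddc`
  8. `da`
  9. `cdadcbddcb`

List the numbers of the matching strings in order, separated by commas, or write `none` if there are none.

1, 3, 4, 5, 6, 7, 8, 9

1. `dacc` → match
2. `cddddc` → no match
3. `dbdbdbabdd` → match
4. `aadbcc` → match
5. `""` → match
6. `bc` → match
7. `dddc` → match
8. `da` → match
9. `cdadcbddcb` → match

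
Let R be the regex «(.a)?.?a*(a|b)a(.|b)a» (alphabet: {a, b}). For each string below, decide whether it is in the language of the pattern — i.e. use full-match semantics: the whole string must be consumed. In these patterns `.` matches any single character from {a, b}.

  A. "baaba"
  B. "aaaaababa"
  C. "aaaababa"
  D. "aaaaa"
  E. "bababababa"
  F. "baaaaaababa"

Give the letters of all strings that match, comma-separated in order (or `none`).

A, B, C, D, F

A → match
B → match
C → match
D → match
E → no match
F → match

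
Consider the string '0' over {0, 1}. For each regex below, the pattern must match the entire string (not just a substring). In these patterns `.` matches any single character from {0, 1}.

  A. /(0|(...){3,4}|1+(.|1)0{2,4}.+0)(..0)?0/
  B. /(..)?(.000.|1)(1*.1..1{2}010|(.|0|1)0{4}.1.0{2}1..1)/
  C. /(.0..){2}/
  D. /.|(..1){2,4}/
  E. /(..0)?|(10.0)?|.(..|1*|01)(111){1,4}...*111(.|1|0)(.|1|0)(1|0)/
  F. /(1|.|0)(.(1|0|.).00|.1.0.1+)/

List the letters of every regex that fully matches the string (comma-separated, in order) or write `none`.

D

A → no match
B → no match
C → no match
D → match
E → no match
F → no match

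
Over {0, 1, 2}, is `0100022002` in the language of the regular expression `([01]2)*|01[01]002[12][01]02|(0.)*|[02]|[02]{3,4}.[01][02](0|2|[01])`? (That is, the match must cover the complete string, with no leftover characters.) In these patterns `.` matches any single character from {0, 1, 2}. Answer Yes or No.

Yes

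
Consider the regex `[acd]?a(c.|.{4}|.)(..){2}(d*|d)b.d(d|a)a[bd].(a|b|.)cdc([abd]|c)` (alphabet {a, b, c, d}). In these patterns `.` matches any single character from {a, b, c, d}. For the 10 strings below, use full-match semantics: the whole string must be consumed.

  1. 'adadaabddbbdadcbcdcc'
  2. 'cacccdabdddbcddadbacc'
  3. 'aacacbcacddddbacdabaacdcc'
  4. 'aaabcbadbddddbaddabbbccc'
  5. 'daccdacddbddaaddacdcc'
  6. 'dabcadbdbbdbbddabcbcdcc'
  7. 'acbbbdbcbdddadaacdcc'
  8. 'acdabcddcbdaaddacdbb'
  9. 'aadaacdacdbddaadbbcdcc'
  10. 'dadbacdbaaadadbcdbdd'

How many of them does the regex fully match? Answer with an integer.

1 → no match
2 → no match
3 → no match
4 → no match
5 → match
6 → match
7 → no match
8 → no match
9 → match
10 → no match
Total matched: 3

3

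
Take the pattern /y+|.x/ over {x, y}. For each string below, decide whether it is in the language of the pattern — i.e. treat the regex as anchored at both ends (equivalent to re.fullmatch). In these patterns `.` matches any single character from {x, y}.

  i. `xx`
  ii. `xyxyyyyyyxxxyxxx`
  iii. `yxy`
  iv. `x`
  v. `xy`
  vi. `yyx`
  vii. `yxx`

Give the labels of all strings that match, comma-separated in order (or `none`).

i

i → match
ii → no match
iii → no match
iv → no match
v → no match
vi → no match
vii → no match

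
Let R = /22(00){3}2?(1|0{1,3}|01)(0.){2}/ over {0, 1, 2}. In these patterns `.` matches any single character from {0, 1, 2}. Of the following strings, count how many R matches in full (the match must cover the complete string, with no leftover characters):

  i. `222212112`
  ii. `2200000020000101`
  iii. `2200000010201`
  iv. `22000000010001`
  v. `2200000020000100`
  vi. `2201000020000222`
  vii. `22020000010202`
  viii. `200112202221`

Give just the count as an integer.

i. `222212112` → no match — must start with `2200`
ii → match
iii → match
iv → match
v → match
vi → no match — must start with `2200`
vii → no match — must start with `2200`
viii. `200112202221` → no match — must start with `2200`
Total matched: 4

4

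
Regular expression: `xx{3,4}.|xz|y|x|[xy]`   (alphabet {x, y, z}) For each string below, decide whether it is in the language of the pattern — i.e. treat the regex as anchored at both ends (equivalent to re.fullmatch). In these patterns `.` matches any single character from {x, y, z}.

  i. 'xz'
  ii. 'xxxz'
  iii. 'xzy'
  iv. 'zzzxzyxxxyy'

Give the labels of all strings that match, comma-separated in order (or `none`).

i

i. 'xz' → match
ii. 'xxxz' → no match
iii. 'xzy' → no match
iv. 'zzzxzyxxxyy' → no match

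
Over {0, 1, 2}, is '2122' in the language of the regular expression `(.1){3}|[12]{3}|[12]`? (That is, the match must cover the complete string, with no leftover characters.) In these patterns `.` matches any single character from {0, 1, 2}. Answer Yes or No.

No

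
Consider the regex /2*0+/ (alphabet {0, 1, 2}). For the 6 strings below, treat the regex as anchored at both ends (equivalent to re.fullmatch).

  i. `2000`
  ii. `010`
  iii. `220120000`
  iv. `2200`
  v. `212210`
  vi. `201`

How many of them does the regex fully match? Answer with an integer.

i → match
ii → no match
iii → no match
iv → match
v → no match
vi → no match — must end with `0`
Total matched: 2

2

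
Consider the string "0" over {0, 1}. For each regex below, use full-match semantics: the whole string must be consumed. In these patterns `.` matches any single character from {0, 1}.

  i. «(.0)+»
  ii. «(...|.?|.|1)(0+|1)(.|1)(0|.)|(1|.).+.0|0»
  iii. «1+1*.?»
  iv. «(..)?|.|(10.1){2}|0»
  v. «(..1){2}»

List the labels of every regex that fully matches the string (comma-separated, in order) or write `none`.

ii, iv

i → no match
ii → match
iii → no match — must start with "1"
iv → match
v → no match — must end with "1"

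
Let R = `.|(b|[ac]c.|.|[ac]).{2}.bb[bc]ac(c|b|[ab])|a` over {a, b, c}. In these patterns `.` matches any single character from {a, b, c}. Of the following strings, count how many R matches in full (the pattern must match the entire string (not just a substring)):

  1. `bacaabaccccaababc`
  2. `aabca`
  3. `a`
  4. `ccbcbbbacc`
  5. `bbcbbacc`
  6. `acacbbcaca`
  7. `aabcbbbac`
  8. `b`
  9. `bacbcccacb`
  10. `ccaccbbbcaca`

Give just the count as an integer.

5

1 → no match
2 → no match
3 → match
4 → match
5 → no match
6 → match
7 → no match
8 → match
9 → no match
10 → match
Total matched: 5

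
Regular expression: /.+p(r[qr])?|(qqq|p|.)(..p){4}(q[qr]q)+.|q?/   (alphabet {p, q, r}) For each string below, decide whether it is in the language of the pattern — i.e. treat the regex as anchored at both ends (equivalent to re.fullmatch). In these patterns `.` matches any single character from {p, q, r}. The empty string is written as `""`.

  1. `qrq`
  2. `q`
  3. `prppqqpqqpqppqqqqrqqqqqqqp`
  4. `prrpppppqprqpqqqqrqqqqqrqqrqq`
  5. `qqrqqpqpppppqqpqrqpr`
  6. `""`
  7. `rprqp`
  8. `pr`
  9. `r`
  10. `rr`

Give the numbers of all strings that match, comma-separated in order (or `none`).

1 → no match
2 → match
3 → match
4 → match
5 → no match
6 → match
7 → match
8 → no match
9 → no match
10 → no match

2, 3, 4, 6, 7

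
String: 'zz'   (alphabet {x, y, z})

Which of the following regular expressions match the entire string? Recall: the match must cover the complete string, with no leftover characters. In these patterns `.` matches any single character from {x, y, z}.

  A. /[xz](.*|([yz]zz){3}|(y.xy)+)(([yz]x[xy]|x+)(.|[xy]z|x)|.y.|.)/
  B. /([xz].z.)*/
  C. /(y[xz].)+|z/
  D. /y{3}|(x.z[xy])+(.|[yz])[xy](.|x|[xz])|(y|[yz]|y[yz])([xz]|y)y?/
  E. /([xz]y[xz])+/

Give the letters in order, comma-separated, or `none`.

A, D

A → match
B → no match
C → no match
D → match
E → no match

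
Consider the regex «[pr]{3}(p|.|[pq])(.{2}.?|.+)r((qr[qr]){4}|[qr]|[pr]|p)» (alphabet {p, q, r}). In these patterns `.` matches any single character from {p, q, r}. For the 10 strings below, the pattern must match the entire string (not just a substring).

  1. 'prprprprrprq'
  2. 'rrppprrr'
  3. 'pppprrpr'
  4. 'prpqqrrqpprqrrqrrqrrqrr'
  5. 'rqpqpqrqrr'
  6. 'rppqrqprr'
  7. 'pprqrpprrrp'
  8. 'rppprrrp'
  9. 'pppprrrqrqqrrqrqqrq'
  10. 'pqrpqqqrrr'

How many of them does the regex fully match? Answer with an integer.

1 → match
2 → match
3 → no match
4 → match
5 → no match
6 → match
7 → match
8 → match
9 → match
10 → no match
Total matched: 7

7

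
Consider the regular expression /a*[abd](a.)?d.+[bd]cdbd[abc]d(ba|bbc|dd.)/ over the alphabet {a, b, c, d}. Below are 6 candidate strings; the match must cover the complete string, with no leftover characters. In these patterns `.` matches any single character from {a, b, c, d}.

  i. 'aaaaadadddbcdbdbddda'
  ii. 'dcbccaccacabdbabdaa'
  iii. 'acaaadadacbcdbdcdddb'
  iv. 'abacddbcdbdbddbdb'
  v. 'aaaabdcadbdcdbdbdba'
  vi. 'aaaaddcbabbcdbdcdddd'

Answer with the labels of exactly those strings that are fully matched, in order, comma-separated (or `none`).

i, v, vi

i → match
ii → no match
iii → no match
iv → no match
v → match
vi → match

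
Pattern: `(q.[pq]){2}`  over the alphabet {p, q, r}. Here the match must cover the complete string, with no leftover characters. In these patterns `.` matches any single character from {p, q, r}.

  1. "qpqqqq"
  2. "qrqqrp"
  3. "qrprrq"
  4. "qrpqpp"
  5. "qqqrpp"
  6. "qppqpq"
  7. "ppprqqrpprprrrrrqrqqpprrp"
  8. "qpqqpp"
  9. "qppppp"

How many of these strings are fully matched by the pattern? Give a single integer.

5

1 → match
2 → match
3 → no match
4 → match
5 → no match
6 → match
7 → no match — must start with "q"
8 → match
9 → no match
Total matched: 5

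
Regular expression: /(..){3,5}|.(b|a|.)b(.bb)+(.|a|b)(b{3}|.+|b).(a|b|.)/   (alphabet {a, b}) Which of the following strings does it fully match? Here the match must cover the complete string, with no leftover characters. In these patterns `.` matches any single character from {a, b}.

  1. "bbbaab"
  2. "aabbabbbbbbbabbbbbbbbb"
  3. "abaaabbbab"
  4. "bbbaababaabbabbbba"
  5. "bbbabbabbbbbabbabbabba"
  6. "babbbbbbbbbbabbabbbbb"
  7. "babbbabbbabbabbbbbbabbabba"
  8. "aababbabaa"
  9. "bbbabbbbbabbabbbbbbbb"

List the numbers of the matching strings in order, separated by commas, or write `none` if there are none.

1 → match
2 → no match
3 → match
4 → no match
5 → match
6 → match
7 → no match
8 → match
9 → match

1, 3, 5, 6, 8, 9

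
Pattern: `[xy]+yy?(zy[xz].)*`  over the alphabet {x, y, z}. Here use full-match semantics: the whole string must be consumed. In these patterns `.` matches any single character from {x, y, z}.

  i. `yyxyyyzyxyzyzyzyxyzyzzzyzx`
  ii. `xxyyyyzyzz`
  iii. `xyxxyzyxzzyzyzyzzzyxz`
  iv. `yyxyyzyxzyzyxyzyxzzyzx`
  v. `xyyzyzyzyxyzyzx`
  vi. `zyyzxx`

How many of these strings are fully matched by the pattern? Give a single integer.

4

i → match
ii. `xxyyyyzyzz` → match
iii → match
iv → no match
v → match
vi. `zyyzxx` → no match
Total matched: 4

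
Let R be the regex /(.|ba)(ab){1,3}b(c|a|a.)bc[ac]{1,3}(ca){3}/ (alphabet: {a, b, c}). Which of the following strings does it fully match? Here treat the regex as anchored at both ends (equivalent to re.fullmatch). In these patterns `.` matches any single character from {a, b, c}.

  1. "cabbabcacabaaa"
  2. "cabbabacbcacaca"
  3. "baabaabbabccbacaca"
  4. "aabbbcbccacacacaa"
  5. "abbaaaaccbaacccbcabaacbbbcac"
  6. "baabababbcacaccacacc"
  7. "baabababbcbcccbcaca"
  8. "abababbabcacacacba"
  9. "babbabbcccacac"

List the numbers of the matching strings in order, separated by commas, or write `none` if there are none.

1 → no match — must end with "ca"
2 → no match
3 → no match
4 → no match — must end with "ca"
5 → no match — must end with "ca"
6 → no match — must end with "ca"
7 → no match
8 → no match — must end with "ca"
9 → no match — must end with "ca"

none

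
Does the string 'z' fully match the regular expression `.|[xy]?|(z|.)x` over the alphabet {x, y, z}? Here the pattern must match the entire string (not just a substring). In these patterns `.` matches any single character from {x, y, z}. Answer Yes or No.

Yes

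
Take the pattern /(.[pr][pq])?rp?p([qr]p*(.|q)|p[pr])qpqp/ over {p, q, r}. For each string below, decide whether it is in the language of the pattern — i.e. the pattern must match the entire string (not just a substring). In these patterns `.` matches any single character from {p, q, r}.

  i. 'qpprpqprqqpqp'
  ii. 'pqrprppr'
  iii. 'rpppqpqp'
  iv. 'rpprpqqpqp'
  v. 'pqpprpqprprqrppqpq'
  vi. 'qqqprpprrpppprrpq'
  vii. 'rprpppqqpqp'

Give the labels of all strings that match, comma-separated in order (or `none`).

iii, iv, vii

i → no match
ii → no match — must end with 'qpqp'
iii → match
iv → match
v → no match — must end with 'qpqp'
vi → no match — must end with 'qpqp'
vii → match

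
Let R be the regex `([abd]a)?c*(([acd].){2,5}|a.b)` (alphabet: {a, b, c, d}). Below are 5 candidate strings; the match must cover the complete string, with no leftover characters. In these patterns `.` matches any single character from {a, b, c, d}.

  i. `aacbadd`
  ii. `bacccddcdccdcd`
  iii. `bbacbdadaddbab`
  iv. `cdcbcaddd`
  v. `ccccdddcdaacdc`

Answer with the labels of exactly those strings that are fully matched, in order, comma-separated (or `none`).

ii, v

i. `aacbadd` → no match
ii → match
iii → no match
iv. `cdcbcaddd` → no match
v → match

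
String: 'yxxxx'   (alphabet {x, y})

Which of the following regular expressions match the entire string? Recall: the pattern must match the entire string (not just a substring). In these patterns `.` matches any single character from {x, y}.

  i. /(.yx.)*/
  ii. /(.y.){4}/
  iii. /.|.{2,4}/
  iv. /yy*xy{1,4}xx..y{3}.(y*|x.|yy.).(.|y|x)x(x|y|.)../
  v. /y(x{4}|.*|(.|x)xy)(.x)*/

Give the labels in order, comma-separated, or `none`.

i → no match
ii → no match
iii → no match
iv → no match
v → match

v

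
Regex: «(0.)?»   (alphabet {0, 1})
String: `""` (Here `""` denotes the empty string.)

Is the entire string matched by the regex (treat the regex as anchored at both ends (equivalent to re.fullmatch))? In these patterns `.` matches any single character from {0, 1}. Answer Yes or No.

Yes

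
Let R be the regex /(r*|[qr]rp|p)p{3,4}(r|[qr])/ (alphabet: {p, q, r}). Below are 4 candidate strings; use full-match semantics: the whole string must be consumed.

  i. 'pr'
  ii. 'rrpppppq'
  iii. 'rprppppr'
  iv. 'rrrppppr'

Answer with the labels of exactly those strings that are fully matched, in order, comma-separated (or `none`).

ii, iv

i → no match
ii → match
iii → no match
iv → match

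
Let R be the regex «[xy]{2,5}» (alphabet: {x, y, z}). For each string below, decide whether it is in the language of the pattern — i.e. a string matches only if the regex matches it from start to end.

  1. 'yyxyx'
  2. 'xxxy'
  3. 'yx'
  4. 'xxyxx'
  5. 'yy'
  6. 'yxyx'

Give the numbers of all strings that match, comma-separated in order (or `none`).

1 → match
2 → match
3 → match
4 → match
5 → match
6 → match

1, 2, 3, 4, 5, 6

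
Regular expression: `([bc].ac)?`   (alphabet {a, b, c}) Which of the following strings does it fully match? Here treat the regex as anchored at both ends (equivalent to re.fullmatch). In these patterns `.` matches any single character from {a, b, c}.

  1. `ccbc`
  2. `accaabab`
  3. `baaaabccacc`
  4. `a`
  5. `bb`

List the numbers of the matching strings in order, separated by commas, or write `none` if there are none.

none

1. `ccbc` → no match
2. `accaabab` → no match
3. `baaaabccacc` → no match
4. `a` → no match
5. `bb` → no match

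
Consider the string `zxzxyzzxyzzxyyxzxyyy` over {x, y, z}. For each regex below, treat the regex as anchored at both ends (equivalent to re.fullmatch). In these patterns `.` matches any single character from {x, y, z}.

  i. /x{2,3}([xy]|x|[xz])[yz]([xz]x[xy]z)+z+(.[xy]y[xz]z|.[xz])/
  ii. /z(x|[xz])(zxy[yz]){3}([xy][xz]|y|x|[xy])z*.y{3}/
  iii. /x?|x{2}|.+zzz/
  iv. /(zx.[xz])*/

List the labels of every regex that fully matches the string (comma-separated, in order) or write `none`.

ii

i → no match — must start with `x`
ii → match
iii → no match
iv → no match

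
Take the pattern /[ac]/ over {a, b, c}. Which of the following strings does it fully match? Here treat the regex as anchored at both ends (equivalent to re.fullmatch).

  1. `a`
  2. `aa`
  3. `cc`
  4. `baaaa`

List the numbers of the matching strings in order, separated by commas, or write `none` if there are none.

1 → match
2 → no match
3 → no match
4 → no match

1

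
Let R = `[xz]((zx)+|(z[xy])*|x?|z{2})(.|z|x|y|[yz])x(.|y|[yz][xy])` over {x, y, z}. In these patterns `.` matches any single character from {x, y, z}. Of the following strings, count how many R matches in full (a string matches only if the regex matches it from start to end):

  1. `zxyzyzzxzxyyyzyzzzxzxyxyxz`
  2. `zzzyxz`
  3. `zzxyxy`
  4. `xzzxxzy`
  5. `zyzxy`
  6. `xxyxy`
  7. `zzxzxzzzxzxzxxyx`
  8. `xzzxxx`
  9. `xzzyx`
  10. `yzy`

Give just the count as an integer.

5

1 → no match
2. `zzzyxz` → match
3. `zzxyxy` → match
4. `xzzxxzy` → match
5. `zyzxy` → no match
6. `xxyxy` → match
7 → no match
8. `xzzxxx` → match
9. `xzzyx` → no match
10. `yzy` → no match
Total matched: 5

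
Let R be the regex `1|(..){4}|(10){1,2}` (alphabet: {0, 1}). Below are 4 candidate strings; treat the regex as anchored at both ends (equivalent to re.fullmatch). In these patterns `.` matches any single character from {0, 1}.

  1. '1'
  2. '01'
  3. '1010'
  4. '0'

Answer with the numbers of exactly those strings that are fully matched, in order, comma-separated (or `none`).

1, 3

1 → match
2 → no match
3 → match
4 → no match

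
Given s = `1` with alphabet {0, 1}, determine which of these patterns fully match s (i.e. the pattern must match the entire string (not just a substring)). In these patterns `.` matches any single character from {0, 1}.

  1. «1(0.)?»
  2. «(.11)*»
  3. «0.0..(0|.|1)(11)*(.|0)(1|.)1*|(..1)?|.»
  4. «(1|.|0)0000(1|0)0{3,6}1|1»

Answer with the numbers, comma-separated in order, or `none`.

1, 3, 4

1 → match
2 → no match
3 → match
4 → match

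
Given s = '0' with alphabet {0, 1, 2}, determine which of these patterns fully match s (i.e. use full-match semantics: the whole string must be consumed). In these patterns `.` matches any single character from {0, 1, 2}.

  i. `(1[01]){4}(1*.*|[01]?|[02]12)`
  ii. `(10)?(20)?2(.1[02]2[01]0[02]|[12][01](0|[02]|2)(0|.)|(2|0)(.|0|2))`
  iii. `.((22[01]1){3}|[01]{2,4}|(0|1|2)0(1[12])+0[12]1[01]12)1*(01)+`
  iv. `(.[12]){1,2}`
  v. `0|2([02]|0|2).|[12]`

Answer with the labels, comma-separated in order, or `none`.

i → no match — must start with '1'
ii → no match
iii → no match — must end with '01'
iv → no match
v → match

v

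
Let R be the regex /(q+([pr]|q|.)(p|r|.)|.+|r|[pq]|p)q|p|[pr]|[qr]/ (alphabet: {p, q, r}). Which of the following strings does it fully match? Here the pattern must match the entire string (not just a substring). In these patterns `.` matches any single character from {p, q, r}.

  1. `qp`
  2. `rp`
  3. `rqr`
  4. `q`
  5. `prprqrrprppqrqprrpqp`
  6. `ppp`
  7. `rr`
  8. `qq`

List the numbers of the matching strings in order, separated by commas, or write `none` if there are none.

1 → no match
2 → no match
3 → no match
4 → match
5 → no match
6 → no match
7 → no match
8 → match

4, 8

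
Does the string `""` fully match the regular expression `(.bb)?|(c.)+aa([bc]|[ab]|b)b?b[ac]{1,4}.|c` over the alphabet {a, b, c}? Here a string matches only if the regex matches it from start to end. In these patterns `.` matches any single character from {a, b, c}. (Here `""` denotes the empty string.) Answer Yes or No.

Yes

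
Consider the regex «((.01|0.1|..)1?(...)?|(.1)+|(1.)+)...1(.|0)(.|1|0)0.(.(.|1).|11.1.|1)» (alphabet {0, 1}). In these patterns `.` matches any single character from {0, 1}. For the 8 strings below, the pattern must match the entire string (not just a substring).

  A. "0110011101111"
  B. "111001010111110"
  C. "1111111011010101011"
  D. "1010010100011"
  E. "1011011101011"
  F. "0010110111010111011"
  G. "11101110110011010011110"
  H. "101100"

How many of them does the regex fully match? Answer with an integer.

A → match
B → match
C → match
D → match
E → match
F → match
G → match
H → no match
Total matched: 7

7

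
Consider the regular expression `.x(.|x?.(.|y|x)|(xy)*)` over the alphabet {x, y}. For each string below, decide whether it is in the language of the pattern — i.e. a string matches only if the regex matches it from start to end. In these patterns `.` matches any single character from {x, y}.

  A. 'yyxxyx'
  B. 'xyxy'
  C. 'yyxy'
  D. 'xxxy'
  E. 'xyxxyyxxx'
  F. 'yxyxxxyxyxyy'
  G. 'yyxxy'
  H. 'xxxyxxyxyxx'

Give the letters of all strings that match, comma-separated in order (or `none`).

A. 'yyxxyx' → no match
B. 'xyxy' → no match
C. 'yyxy' → no match
D. 'xxxy' → match
E. 'xyxxyyxxx' → no match
F. 'yxyxxxyxyxyy' → no match
G. 'yyxxy' → no match
H. 'xxxyxxyxyxx' → no match

D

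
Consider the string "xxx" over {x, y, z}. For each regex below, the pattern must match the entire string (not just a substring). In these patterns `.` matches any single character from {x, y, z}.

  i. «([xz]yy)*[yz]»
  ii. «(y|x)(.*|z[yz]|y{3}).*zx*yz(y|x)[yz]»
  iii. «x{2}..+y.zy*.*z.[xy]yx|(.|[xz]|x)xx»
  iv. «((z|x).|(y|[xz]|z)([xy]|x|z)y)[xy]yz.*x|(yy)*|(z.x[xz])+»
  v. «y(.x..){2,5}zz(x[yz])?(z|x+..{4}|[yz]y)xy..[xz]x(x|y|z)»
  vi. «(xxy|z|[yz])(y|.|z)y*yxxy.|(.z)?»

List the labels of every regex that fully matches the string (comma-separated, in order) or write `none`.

i → no match
ii → no match
iii → match
iv → no match
v → no match — must start with "y"
vi → no match

iii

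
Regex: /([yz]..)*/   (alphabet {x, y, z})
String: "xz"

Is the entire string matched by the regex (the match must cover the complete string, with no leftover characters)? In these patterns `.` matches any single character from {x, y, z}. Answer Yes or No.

No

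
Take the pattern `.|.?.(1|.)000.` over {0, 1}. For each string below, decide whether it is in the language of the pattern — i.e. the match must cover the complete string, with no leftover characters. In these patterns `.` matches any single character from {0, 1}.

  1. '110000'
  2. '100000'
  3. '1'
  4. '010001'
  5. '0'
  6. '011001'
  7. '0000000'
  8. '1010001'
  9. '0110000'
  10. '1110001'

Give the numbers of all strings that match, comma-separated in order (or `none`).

1, 2, 3, 4, 5, 7, 8, 9, 10

1 → match
2 → match
3 → match
4 → match
5 → match
6 → no match
7 → match
8 → match
9 → match
10 → match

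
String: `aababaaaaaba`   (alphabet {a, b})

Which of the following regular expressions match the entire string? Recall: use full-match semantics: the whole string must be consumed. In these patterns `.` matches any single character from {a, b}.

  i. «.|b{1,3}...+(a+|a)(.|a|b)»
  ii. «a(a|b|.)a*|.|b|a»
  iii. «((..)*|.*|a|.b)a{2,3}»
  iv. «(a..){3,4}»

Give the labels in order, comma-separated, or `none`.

i → no match
ii → no match
iii → no match
iv → match

iv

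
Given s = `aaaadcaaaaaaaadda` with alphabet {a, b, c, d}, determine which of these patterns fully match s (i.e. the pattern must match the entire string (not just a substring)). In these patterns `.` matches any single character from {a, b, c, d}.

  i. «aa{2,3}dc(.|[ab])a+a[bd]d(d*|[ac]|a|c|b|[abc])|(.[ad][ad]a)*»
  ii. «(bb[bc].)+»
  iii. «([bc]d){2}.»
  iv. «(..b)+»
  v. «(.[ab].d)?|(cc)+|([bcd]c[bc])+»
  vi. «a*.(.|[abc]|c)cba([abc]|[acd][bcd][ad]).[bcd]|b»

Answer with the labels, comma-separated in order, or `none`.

i → match
ii → no match — must start with `bb`
iii → no match
iv → no match — must end with `b`
v → no match
vi → no match

i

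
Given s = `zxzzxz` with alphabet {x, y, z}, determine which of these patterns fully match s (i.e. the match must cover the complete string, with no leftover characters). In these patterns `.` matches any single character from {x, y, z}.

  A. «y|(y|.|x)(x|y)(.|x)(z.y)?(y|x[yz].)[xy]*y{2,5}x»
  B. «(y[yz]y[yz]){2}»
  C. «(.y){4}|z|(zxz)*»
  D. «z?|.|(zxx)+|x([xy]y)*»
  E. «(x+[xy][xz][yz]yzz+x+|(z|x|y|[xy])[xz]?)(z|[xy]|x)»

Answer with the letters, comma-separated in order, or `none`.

A → no match
B → no match — must start with `y`
C → match
D → no match
E → no match

C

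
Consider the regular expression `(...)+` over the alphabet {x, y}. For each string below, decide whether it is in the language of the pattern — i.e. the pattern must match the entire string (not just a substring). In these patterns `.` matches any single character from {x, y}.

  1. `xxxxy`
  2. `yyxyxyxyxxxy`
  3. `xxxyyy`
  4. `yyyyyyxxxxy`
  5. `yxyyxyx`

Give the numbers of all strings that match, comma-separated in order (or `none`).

2, 3

1 → no match
2 → match
3 → match
4 → no match
5 → no match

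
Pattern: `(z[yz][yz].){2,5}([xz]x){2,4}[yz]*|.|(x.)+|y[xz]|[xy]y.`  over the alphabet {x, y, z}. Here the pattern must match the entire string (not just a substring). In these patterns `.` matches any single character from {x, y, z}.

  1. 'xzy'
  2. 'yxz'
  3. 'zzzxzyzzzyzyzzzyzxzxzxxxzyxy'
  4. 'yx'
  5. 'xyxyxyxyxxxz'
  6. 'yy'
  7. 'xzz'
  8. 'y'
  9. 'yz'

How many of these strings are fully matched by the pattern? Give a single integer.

1 → no match
2 → no match
3 → no match
4 → match
5 → match
6 → no match
7 → no match
8 → match
9 → match
Total matched: 4

4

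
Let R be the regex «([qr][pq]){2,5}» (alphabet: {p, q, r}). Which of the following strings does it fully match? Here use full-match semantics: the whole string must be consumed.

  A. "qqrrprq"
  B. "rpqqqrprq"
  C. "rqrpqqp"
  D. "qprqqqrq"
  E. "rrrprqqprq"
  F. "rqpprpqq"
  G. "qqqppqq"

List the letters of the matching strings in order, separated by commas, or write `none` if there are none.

D

A. "qqrrprq" → no match
B. "rpqqqrprq" → no match
C. "rqrpqqp" → no match
D. "qprqqqrq" → match
E. "rrrprqqprq" → no match
F. "rqpprpqq" → no match
G. "qqqppqq" → no match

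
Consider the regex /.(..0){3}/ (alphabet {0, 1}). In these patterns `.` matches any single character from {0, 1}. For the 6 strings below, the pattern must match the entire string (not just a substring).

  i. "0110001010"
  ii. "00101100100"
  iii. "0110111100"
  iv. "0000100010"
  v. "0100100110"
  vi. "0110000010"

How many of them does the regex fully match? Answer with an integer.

3

i → no match
ii → no match
iii → no match
iv → match
v → match
vi → match
Total matched: 3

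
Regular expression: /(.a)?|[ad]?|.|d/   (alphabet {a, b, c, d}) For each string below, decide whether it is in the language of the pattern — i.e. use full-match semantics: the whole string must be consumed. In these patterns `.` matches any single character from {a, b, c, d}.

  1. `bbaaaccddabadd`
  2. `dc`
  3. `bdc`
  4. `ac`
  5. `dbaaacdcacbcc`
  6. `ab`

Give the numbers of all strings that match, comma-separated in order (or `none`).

1 → no match
2 → no match
3 → no match
4 → no match
5 → no match
6 → no match

none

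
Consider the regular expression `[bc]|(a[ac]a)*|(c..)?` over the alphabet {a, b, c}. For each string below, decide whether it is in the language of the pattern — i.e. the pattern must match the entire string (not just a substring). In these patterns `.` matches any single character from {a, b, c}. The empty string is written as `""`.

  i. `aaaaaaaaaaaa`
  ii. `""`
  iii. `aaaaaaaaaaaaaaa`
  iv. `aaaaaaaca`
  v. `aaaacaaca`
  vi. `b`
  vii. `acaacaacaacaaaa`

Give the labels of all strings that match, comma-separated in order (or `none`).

i, ii, iii, iv, v, vi, vii

i → match
ii → match
iii → match
iv → match
v → match
vi → match
vii → match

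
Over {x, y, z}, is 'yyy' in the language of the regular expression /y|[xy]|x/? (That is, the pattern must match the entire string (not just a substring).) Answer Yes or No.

No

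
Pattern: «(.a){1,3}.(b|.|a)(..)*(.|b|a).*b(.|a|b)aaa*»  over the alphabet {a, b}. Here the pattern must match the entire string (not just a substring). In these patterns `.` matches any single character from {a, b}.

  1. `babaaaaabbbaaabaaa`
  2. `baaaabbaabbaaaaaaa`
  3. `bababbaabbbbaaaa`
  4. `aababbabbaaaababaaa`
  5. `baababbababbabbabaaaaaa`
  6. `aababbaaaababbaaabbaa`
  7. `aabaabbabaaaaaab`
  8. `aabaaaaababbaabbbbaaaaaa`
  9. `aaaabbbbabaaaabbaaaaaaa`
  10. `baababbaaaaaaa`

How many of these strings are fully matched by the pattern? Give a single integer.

1 → match
2 → match
3 → match
4 → match
5 → match
6 → match
7 → no match
8 → match
9 → match
10 → match
Total matched: 9

9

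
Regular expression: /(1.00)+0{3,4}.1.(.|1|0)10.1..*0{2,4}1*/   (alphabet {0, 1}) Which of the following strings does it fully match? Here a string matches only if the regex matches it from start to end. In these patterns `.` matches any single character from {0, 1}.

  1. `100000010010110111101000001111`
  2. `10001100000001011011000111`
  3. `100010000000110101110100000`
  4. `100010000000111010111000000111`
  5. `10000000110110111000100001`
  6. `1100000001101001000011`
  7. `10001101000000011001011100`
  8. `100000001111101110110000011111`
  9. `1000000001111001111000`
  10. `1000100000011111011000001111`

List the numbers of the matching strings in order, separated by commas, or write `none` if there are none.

1 → no match
2 → match
3 → match
4 → match
5 → match
6 → match
7 → no match
8 → match
9 → match
10 → match

2, 3, 4, 5, 6, 8, 9, 10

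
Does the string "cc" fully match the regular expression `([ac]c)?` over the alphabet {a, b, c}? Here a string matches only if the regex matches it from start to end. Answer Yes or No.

Yes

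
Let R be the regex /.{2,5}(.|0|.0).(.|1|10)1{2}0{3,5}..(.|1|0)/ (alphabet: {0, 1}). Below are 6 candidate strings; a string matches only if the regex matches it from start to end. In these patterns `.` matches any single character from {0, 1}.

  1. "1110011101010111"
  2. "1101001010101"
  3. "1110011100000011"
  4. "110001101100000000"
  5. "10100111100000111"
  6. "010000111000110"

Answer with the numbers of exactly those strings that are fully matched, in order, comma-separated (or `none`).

1 → no match
2 → no match
3 → match
4 → match
5 → match
6 → match

3, 4, 5, 6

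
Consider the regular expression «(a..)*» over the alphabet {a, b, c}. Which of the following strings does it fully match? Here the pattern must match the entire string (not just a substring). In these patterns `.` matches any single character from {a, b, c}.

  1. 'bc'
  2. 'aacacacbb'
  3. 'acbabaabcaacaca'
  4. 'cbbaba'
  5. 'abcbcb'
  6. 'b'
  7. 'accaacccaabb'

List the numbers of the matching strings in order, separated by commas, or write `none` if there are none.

3

1. 'bc' → no match
2. 'aacacacbb' → no match
3 → match
4. 'cbbaba' → no match
5. 'abcbcb' → no match
6. 'b' → no match
7. 'accaacccaabb' → no match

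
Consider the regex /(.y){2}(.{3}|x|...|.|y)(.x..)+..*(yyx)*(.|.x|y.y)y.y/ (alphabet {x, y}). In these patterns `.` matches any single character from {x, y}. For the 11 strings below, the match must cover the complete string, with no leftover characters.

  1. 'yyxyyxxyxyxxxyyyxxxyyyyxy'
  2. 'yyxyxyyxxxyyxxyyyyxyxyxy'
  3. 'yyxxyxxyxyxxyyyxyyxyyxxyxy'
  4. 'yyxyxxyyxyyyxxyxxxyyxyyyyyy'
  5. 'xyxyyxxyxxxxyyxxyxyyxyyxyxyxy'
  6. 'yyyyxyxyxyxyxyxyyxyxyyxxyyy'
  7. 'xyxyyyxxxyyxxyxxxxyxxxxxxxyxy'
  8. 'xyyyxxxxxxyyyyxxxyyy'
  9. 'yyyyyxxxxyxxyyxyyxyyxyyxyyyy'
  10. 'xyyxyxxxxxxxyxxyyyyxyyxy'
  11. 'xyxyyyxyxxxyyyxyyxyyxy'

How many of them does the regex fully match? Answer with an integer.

1 → match
2 → match
3 → no match
4 → match
5 → match
6 → match
7 → match
8 → match
9 → match
10 → no match
11 → match
Total matched: 9

9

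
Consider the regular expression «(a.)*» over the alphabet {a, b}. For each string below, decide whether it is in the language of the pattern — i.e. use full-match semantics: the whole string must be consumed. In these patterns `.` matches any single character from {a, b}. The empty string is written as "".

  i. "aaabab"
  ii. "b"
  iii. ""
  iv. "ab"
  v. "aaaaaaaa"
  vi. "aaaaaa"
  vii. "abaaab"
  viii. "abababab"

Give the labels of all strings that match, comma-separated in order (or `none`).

i. "aaabab" → match
ii. "b" → no match
iii. "" → match
iv. "ab" → match
v. "aaaaaaaa" → match
vi. "aaaaaa" → match
vii. "abaaab" → match
viii. "abababab" → match

i, iii, iv, v, vi, vii, viii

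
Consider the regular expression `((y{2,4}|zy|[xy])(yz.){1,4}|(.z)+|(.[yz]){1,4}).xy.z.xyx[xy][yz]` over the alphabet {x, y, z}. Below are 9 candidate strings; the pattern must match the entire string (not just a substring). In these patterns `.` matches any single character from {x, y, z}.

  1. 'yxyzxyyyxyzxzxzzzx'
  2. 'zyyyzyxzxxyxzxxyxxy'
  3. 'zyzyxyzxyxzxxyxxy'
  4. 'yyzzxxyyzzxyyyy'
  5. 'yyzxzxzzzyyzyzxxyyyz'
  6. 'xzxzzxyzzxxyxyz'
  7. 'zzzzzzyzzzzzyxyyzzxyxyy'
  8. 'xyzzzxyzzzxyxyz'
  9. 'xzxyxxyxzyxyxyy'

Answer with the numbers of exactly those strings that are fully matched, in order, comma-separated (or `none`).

1 → no match
2 → match
3 → match
4 → no match
5 → no match
6 → match
7 → match
8 → match
9 → match

2, 3, 6, 7, 8, 9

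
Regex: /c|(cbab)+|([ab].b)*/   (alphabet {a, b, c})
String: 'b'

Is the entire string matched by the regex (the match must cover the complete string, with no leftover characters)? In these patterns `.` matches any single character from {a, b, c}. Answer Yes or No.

No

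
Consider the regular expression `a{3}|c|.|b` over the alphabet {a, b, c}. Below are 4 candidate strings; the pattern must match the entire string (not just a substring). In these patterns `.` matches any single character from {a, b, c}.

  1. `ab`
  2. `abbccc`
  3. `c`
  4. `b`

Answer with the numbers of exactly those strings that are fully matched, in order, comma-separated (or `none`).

3, 4

1 → no match
2 → no match
3 → match
4 → match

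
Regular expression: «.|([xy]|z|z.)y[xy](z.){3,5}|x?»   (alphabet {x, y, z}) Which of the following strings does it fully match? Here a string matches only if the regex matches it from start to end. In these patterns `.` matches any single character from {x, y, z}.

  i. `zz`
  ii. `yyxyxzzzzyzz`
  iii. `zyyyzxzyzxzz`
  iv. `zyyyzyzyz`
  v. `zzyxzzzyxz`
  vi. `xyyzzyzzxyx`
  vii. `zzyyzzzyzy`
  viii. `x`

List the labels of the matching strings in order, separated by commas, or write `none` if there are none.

i → no match
ii → no match
iii → match
iv → no match
v → no match
vi → no match
vii → match
viii → match

iii, vii, viii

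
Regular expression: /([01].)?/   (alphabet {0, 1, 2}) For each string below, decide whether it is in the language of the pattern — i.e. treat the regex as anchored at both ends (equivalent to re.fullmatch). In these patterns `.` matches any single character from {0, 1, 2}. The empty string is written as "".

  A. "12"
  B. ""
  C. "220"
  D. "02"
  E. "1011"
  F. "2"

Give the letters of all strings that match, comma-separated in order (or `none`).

A → match
B → match
C → no match
D → match
E → no match
F → no match

A, B, D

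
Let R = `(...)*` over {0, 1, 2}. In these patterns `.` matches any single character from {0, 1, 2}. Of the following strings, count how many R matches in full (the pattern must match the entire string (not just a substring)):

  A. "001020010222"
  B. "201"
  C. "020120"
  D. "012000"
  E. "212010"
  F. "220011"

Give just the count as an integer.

A → match
B → match
C → match
D → match
E → match
F → match
Total matched: 6

6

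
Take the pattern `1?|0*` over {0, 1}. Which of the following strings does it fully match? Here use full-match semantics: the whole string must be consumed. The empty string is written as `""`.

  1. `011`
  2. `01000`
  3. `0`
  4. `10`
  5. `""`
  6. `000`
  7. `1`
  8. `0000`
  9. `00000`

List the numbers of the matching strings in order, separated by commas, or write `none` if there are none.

1 → no match
2 → no match
3 → match
4 → no match
5 → match
6 → match
7 → match
8 → match
9 → match

3, 5, 6, 7, 8, 9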